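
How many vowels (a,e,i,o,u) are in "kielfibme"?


Input: kielfibme
Checking each character:
  'k' at position 0: consonant
  'i' at position 1: vowel (running total: 1)
  'e' at position 2: vowel (running total: 2)
  'l' at position 3: consonant
  'f' at position 4: consonant
  'i' at position 5: vowel (running total: 3)
  'b' at position 6: consonant
  'm' at position 7: consonant
  'e' at position 8: vowel (running total: 4)
Total vowels: 4

4


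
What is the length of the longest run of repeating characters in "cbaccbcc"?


Input: "cbaccbcc"
Scanning for longest run:
  Position 1 ('b'): new char, reset run to 1
  Position 2 ('a'): new char, reset run to 1
  Position 3 ('c'): new char, reset run to 1
  Position 4 ('c'): continues run of 'c', length=2
  Position 5 ('b'): new char, reset run to 1
  Position 6 ('c'): new char, reset run to 1
  Position 7 ('c'): continues run of 'c', length=2
Longest run: 'c' with length 2

2


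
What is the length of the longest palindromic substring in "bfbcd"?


Input: "bfbcd"
Checking substrings for palindromes:
  [0:3] "bfb" (len 3) => palindrome
Longest palindromic substring: "bfb" with length 3

3


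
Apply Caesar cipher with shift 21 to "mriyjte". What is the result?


Caesar cipher: shift "mriyjte" by 21
  'm' (pos 12) + 21 = pos 7 = 'h'
  'r' (pos 17) + 21 = pos 12 = 'm'
  'i' (pos 8) + 21 = pos 3 = 'd'
  'y' (pos 24) + 21 = pos 19 = 't'
  'j' (pos 9) + 21 = pos 4 = 'e'
  't' (pos 19) + 21 = pos 14 = 'o'
  'e' (pos 4) + 21 = pos 25 = 'z'
Result: hmdteoz

hmdteoz


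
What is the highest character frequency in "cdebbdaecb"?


Input: cdebbdaecb
Character counts:
  'a': 1
  'b': 3
  'c': 2
  'd': 2
  'e': 2
Maximum frequency: 3

3


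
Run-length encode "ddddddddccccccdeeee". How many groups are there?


Input: ddddddddccccccdeeee
Scanning for consecutive runs:
  Group 1: 'd' x 8 (positions 0-7)
  Group 2: 'c' x 6 (positions 8-13)
  Group 3: 'd' x 1 (positions 14-14)
  Group 4: 'e' x 4 (positions 15-18)
Total groups: 4

4


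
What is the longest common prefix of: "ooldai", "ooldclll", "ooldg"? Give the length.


Words: ooldai, ooldclll, ooldg
  Position 0: all 'o' => match
  Position 1: all 'o' => match
  Position 2: all 'l' => match
  Position 3: all 'd' => match
  Position 4: ('a', 'c', 'g') => mismatch, stop
LCP = "oold" (length 4)

4


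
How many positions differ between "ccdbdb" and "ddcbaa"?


Comparing "ccdbdb" and "ddcbaa" position by position:
  Position 0: 'c' vs 'd' => DIFFER
  Position 1: 'c' vs 'd' => DIFFER
  Position 2: 'd' vs 'c' => DIFFER
  Position 3: 'b' vs 'b' => same
  Position 4: 'd' vs 'a' => DIFFER
  Position 5: 'b' vs 'a' => DIFFER
Positions that differ: 5

5


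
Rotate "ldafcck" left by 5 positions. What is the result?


Input: "ldafcck", rotate left by 5
First 5 characters: "ldafc"
Remaining characters: "ck"
Concatenate remaining + first: "ck" + "ldafc" = "ckldafc"

ckldafc


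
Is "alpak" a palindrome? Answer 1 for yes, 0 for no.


Input: alpak
Reversed: kapla
  Compare pos 0 ('a') with pos 4 ('k'): MISMATCH
  Compare pos 1 ('l') with pos 3 ('a'): MISMATCH
Result: not a palindrome

0


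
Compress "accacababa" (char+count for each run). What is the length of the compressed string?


Input: accacababa
Runs:
  'a' x 1 => "a1"
  'c' x 2 => "c2"
  'a' x 1 => "a1"
  'c' x 1 => "c1"
  'a' x 1 => "a1"
  'b' x 1 => "b1"
  'a' x 1 => "a1"
  'b' x 1 => "b1"
  'a' x 1 => "a1"
Compressed: "a1c2a1c1a1b1a1b1a1"
Compressed length: 18

18


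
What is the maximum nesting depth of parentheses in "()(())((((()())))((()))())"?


Input: "()(())((((()())))((()))())"
Tracking depth:
  Position 0 '(': depth becomes 1
  Position 1 ')': depth becomes 0
  Position 2 '(': depth becomes 1
  Position 3 '(': depth becomes 2
  Position 4 ')': depth becomes 1
  Position 5 ')': depth becomes 0
  Position 6 '(': depth becomes 1
  Position 7 '(': depth becomes 2
  Position 8 '(': depth becomes 3
  Position 9 '(': depth becomes 4
  Position 10 '(': depth becomes 5
  Position 11 ')': depth becomes 4
  Position 12 '(': depth becomes 5
  Position 13 ')': depth becomes 4
  Position 14 ')': depth becomes 3
  Position 15 ')': depth becomes 2
  Position 16 ')': depth becomes 1
  Position 17 '(': depth becomes 2
  Position 18 '(': depth becomes 3
  Position 19 '(': depth becomes 4
  Position 20 ')': depth becomes 3
  Position 21 ')': depth becomes 2
  Position 22 ')': depth becomes 1
  Position 23 '(': depth becomes 2
  Position 24 ')': depth becomes 1
  Position 25 ')': depth becomes 0
Maximum depth reached: 5

5


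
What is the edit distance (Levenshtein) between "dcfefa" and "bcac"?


Computing edit distance: "dcfefa" -> "bcac"
DP table:
           b    c    a    c
      0    1    2    3    4
  d   1    1    2    3    4
  c   2    2    1    2    3
  f   3    3    2    2    3
  e   4    4    3    3    3
  f   5    5    4    4    4
  a   6    6    5    4    5
Edit distance = dp[6][4] = 5

5


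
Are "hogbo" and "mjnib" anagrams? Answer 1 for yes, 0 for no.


Strings: "hogbo", "mjnib"
Sorted first:  bghoo
Sorted second: bijmn
Differ at position 1: 'g' vs 'i' => not anagrams

0


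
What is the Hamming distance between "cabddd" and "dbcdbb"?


Comparing "cabddd" and "dbcdbb" position by position:
  Position 0: 'c' vs 'd' => differ
  Position 1: 'a' vs 'b' => differ
  Position 2: 'b' vs 'c' => differ
  Position 3: 'd' vs 'd' => same
  Position 4: 'd' vs 'b' => differ
  Position 5: 'd' vs 'b' => differ
Total differences (Hamming distance): 5

5


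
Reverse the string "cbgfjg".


Input: cbgfjg
Reading characters right to left:
  Position 5: 'g'
  Position 4: 'j'
  Position 3: 'f'
  Position 2: 'g'
  Position 1: 'b'
  Position 0: 'c'
Reversed: gjfgbc

gjfgbc


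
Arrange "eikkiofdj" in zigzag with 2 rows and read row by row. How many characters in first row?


Zigzag "eikkiofdj" into 2 rows:
Placing characters:
  'e' => row 0
  'i' => row 1
  'k' => row 0
  'k' => row 1
  'i' => row 0
  'o' => row 1
  'f' => row 0
  'd' => row 1
  'j' => row 0
Rows:
  Row 0: "ekifj"
  Row 1: "ikod"
First row length: 5

5


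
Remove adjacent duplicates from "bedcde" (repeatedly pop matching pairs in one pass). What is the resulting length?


Input: bedcde
Stack-based adjacent duplicate removal:
  Read 'b': push. Stack: b
  Read 'e': push. Stack: be
  Read 'd': push. Stack: bed
  Read 'c': push. Stack: bedc
  Read 'd': push. Stack: bedcd
  Read 'e': push. Stack: bedcde
Final stack: "bedcde" (length 6)

6


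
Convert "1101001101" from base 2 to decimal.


Input: "1101001101" in base 2
Positional expansion:
  Digit '1' (value 1) x 2^9 = 512
  Digit '1' (value 1) x 2^8 = 256
  Digit '0' (value 0) x 2^7 = 0
  Digit '1' (value 1) x 2^6 = 64
  Digit '0' (value 0) x 2^5 = 0
  Digit '0' (value 0) x 2^4 = 0
  Digit '1' (value 1) x 2^3 = 8
  Digit '1' (value 1) x 2^2 = 4
  Digit '0' (value 0) x 2^1 = 0
  Digit '1' (value 1) x 2^0 = 1
Sum = 845

845


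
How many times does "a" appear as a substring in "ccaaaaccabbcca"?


Searching for "a" in "ccaaaaccabbcca"
Scanning each position:
  Position 0: "c" => no
  Position 1: "c" => no
  Position 2: "a" => MATCH
  Position 3: "a" => MATCH
  Position 4: "a" => MATCH
  Position 5: "a" => MATCH
  Position 6: "c" => no
  Position 7: "c" => no
  Position 8: "a" => MATCH
  Position 9: "b" => no
  Position 10: "b" => no
  Position 11: "c" => no
  Position 12: "c" => no
  Position 13: "a" => MATCH
Total occurrences: 6

6


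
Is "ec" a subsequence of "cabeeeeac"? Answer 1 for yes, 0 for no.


Check if "ec" is a subsequence of "cabeeeeac"
Greedy scan:
  Position 0 ('c'): no match needed
  Position 1 ('a'): no match needed
  Position 2 ('b'): no match needed
  Position 3 ('e'): matches sub[0] = 'e'
  Position 4 ('e'): no match needed
  Position 5 ('e'): no match needed
  Position 6 ('e'): no match needed
  Position 7 ('a'): no match needed
  Position 8 ('c'): matches sub[1] = 'c'
All 2 characters matched => is a subsequence

1


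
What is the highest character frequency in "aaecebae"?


Input: aaecebae
Character counts:
  'a': 3
  'b': 1
  'c': 1
  'e': 3
Maximum frequency: 3

3


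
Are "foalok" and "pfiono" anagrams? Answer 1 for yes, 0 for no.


Strings: "foalok", "pfiono"
Sorted first:  afkloo
Sorted second: finoop
Differ at position 0: 'a' vs 'f' => not anagrams

0


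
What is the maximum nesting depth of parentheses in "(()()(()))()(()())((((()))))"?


Input: "(()()(()))()(()())((((()))))"
Tracking depth:
  Position 0 '(': depth becomes 1
  Position 1 '(': depth becomes 2
  Position 2 ')': depth becomes 1
  Position 3 '(': depth becomes 2
  Position 4 ')': depth becomes 1
  Position 5 '(': depth becomes 2
  Position 6 '(': depth becomes 3
  Position 7 ')': depth becomes 2
  Position 8 ')': depth becomes 1
  Position 9 ')': depth becomes 0
  Position 10 '(': depth becomes 1
  Position 11 ')': depth becomes 0
  Position 12 '(': depth becomes 1
  Position 13 '(': depth becomes 2
  Position 14 ')': depth becomes 1
  Position 15 '(': depth becomes 2
  Position 16 ')': depth becomes 1
  Position 17 ')': depth becomes 0
  Position 18 '(': depth becomes 1
  Position 19 '(': depth becomes 2
  Position 20 '(': depth becomes 3
  Position 21 '(': depth becomes 4
  Position 22 '(': depth becomes 5
  Position 23 ')': depth becomes 4
  Position 24 ')': depth becomes 3
  Position 25 ')': depth becomes 2
  Position 26 ')': depth becomes 1
  Position 27 ')': depth becomes 0
Maximum depth reached: 5

5


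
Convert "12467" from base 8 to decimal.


Input: "12467" in base 8
Positional expansion:
  Digit '1' (value 1) x 8^4 = 4096
  Digit '2' (value 2) x 8^3 = 1024
  Digit '4' (value 4) x 8^2 = 256
  Digit '6' (value 6) x 8^1 = 48
  Digit '7' (value 7) x 8^0 = 7
Sum = 5431

5431


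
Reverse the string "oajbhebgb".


Input: oajbhebgb
Reading characters right to left:
  Position 8: 'b'
  Position 7: 'g'
  Position 6: 'b'
  Position 5: 'e'
  Position 4: 'h'
  Position 3: 'b'
  Position 2: 'j'
  Position 1: 'a'
  Position 0: 'o'
Reversed: bgbehbjao

bgbehbjao


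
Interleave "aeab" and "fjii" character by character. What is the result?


Interleaving "aeab" and "fjii":
  Position 0: 'a' from first, 'f' from second => "af"
  Position 1: 'e' from first, 'j' from second => "ej"
  Position 2: 'a' from first, 'i' from second => "ai"
  Position 3: 'b' from first, 'i' from second => "bi"
Result: afejaibi

afejaibi


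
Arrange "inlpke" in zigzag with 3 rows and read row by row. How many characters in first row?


Zigzag "inlpke" into 3 rows:
Placing characters:
  'i' => row 0
  'n' => row 1
  'l' => row 2
  'p' => row 1
  'k' => row 0
  'e' => row 1
Rows:
  Row 0: "ik"
  Row 1: "npe"
  Row 2: "l"
First row length: 2

2


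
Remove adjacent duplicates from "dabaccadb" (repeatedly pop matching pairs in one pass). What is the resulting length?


Input: dabaccadb
Stack-based adjacent duplicate removal:
  Read 'd': push. Stack: d
  Read 'a': push. Stack: da
  Read 'b': push. Stack: dab
  Read 'a': push. Stack: daba
  Read 'c': push. Stack: dabac
  Read 'c': matches stack top 'c' => pop. Stack: daba
  Read 'a': matches stack top 'a' => pop. Stack: dab
  Read 'd': push. Stack: dabd
  Read 'b': push. Stack: dabdb
Final stack: "dabdb" (length 5)

5


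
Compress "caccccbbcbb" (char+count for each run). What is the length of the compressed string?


Input: caccccbbcbb
Runs:
  'c' x 1 => "c1"
  'a' x 1 => "a1"
  'c' x 4 => "c4"
  'b' x 2 => "b2"
  'c' x 1 => "c1"
  'b' x 2 => "b2"
Compressed: "c1a1c4b2c1b2"
Compressed length: 12

12


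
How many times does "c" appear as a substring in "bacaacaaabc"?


Searching for "c" in "bacaacaaabc"
Scanning each position:
  Position 0: "b" => no
  Position 1: "a" => no
  Position 2: "c" => MATCH
  Position 3: "a" => no
  Position 4: "a" => no
  Position 5: "c" => MATCH
  Position 6: "a" => no
  Position 7: "a" => no
  Position 8: "a" => no
  Position 9: "b" => no
  Position 10: "c" => MATCH
Total occurrences: 3

3


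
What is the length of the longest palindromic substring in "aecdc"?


Input: "aecdc"
Checking substrings for palindromes:
  [2:5] "cdc" (len 3) => palindrome
Longest palindromic substring: "cdc" with length 3

3


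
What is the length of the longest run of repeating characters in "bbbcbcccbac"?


Input: "bbbcbcccbac"
Scanning for longest run:
  Position 1 ('b'): continues run of 'b', length=2
  Position 2 ('b'): continues run of 'b', length=3
  Position 3 ('c'): new char, reset run to 1
  Position 4 ('b'): new char, reset run to 1
  Position 5 ('c'): new char, reset run to 1
  Position 6 ('c'): continues run of 'c', length=2
  Position 7 ('c'): continues run of 'c', length=3
  Position 8 ('b'): new char, reset run to 1
  Position 9 ('a'): new char, reset run to 1
  Position 10 ('c'): new char, reset run to 1
Longest run: 'b' with length 3

3


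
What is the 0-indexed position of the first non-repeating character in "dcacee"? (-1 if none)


Input: dcacee
Character frequencies:
  'a': 1
  'c': 2
  'd': 1
  'e': 2
Scanning left to right for freq == 1:
  Position 0 ('d'): unique! => answer = 0

0


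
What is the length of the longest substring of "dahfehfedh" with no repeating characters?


Input: "dahfehfedh"
Sliding window (track last position of each char):
  Position 0 ('d'): window [0,0] length 1 -- new best
  Position 1 ('a'): window [0,1] length 2 -- new best
  Position 2 ('h'): window [0,2] length 3 -- new best
  Position 3 ('f'): window [0,3] length 4 -- new best
  Position 4 ('e'): window [0,4] length 5 -- new best
  Position 5 ('h'): repeat (last at 2), move window start to 3
  Position 5 ('h'): window [3,5] length 3
  Position 6 ('f'): repeat (last at 3), move window start to 4
  Position 6 ('f'): window [4,6] length 3
  Position 7 ('e'): repeat (last at 4), move window start to 5
  Position 7 ('e'): window [5,7] length 3
  Position 8 ('d'): window [5,8] length 4
  Position 9 ('h'): repeat (last at 5), move window start to 6
  Position 9 ('h'): window [6,9] length 4
Longest substring with no repeats: "dahfe" with length 5

5


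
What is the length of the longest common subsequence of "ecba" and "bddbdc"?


LCS of "ecba" and "bddbdc"
DP table:
           b    d    d    b    d    c
      0    0    0    0    0    0    0
  e   0    0    0    0    0    0    0
  c   0    0    0    0    0    0    1
  b   0    1    1    1    1    1    1
  a   0    1    1    1    1    1    1
LCS length = dp[4][6] = 1

1


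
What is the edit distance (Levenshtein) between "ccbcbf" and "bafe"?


Computing edit distance: "ccbcbf" -> "bafe"
DP table:
           b    a    f    e
      0    1    2    3    4
  c   1    1    2    3    4
  c   2    2    2    3    4
  b   3    2    3    3    4
  c   4    3    3    4    4
  b   5    4    4    4    5
  f   6    5    5    4    5
Edit distance = dp[6][4] = 5

5


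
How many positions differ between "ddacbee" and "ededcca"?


Comparing "ddacbee" and "ededcca" position by position:
  Position 0: 'd' vs 'e' => DIFFER
  Position 1: 'd' vs 'd' => same
  Position 2: 'a' vs 'e' => DIFFER
  Position 3: 'c' vs 'd' => DIFFER
  Position 4: 'b' vs 'c' => DIFFER
  Position 5: 'e' vs 'c' => DIFFER
  Position 6: 'e' vs 'a' => DIFFER
Positions that differ: 6

6


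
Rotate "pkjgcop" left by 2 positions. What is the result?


Input: "pkjgcop", rotate left by 2
First 2 characters: "pk"
Remaining characters: "jgcop"
Concatenate remaining + first: "jgcop" + "pk" = "jgcoppk"

jgcoppk


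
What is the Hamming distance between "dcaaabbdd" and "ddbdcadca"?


Comparing "dcaaabbdd" and "ddbdcadca" position by position:
  Position 0: 'd' vs 'd' => same
  Position 1: 'c' vs 'd' => differ
  Position 2: 'a' vs 'b' => differ
  Position 3: 'a' vs 'd' => differ
  Position 4: 'a' vs 'c' => differ
  Position 5: 'b' vs 'a' => differ
  Position 6: 'b' vs 'd' => differ
  Position 7: 'd' vs 'c' => differ
  Position 8: 'd' vs 'a' => differ
Total differences (Hamming distance): 8

8


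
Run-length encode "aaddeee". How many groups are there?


Input: aaddeee
Scanning for consecutive runs:
  Group 1: 'a' x 2 (positions 0-1)
  Group 2: 'd' x 2 (positions 2-3)
  Group 3: 'e' x 3 (positions 4-6)
Total groups: 3

3


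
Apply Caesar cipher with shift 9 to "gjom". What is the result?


Caesar cipher: shift "gjom" by 9
  'g' (pos 6) + 9 = pos 15 = 'p'
  'j' (pos 9) + 9 = pos 18 = 's'
  'o' (pos 14) + 9 = pos 23 = 'x'
  'm' (pos 12) + 9 = pos 21 = 'v'
Result: psxv

psxv


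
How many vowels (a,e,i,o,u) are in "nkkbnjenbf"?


Input: nkkbnjenbf
Checking each character:
  'n' at position 0: consonant
  'k' at position 1: consonant
  'k' at position 2: consonant
  'b' at position 3: consonant
  'n' at position 4: consonant
  'j' at position 5: consonant
  'e' at position 6: vowel (running total: 1)
  'n' at position 7: consonant
  'b' at position 8: consonant
  'f' at position 9: consonant
Total vowels: 1

1


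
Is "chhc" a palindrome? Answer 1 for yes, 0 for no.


Input: chhc
Reversed: chhc
  Compare pos 0 ('c') with pos 3 ('c'): match
  Compare pos 1 ('h') with pos 2 ('h'): match
Result: palindrome

1


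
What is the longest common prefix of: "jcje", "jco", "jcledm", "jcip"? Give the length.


Words: jcje, jco, jcledm, jcip
  Position 0: all 'j' => match
  Position 1: all 'c' => match
  Position 2: ('j', 'o', 'l', 'i') => mismatch, stop
LCP = "jc" (length 2)

2


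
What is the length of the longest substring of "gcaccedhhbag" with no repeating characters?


Input: "gcaccedhhbag"
Sliding window (track last position of each char):
  Position 0 ('g'): window [0,0] length 1 -- new best
  Position 1 ('c'): window [0,1] length 2 -- new best
  Position 2 ('a'): window [0,2] length 3 -- new best
  Position 3 ('c'): repeat (last at 1), move window start to 2
  Position 3 ('c'): window [2,3] length 2
  Position 4 ('c'): repeat (last at 3), move window start to 4
  Position 4 ('c'): window [4,4] length 1
  Position 5 ('e'): window [4,5] length 2
  Position 6 ('d'): window [4,6] length 3
  Position 7 ('h'): window [4,7] length 4 -- new best
  Position 8 ('h'): repeat (last at 7), move window start to 8
  Position 8 ('h'): window [8,8] length 1
  Position 9 ('b'): window [8,9] length 2
  Position 10 ('a'): window [8,10] length 3
  Position 11 ('g'): window [8,11] length 4
Longest substring with no repeats: "cedh" with length 4

4


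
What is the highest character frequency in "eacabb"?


Input: eacabb
Character counts:
  'a': 2
  'b': 2
  'c': 1
  'e': 1
Maximum frequency: 2

2


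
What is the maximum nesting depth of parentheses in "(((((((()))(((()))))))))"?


Input: "(((((((()))(((()))))))))"
Tracking depth:
  Position 0 '(': depth becomes 1
  Position 1 '(': depth becomes 2
  Position 2 '(': depth becomes 3
  Position 3 '(': depth becomes 4
  Position 4 '(': depth becomes 5
  Position 5 '(': depth becomes 6
  Position 6 '(': depth becomes 7
  Position 7 '(': depth becomes 8
  Position 8 ')': depth becomes 7
  Position 9 ')': depth becomes 6
  Position 10 ')': depth becomes 5
  Position 11 '(': depth becomes 6
  Position 12 '(': depth becomes 7
  Position 13 '(': depth becomes 8
  Position 14 '(': depth becomes 9
  Position 15 ')': depth becomes 8
  Position 16 ')': depth becomes 7
  Position 17 ')': depth becomes 6
  Position 18 ')': depth becomes 5
  Position 19 ')': depth becomes 4
  Position 20 ')': depth becomes 3
  Position 21 ')': depth becomes 2
  Position 22 ')': depth becomes 1
  Position 23 ')': depth becomes 0
Maximum depth reached: 9

9


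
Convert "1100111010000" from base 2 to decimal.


Input: "1100111010000" in base 2
Positional expansion:
  Digit '1' (value 1) x 2^12 = 4096
  Digit '1' (value 1) x 2^11 = 2048
  Digit '0' (value 0) x 2^10 = 0
  Digit '0' (value 0) x 2^9 = 0
  Digit '1' (value 1) x 2^8 = 256
  Digit '1' (value 1) x 2^7 = 128
  Digit '1' (value 1) x 2^6 = 64
  Digit '0' (value 0) x 2^5 = 0
  Digit '1' (value 1) x 2^4 = 16
  Digit '0' (value 0) x 2^3 = 0
  Digit '0' (value 0) x 2^2 = 0
  Digit '0' (value 0) x 2^1 = 0
  Digit '0' (value 0) x 2^0 = 0
Sum = 6608

6608


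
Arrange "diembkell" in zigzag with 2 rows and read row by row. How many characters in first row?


Zigzag "diembkell" into 2 rows:
Placing characters:
  'd' => row 0
  'i' => row 1
  'e' => row 0
  'm' => row 1
  'b' => row 0
  'k' => row 1
  'e' => row 0
  'l' => row 1
  'l' => row 0
Rows:
  Row 0: "debel"
  Row 1: "imkl"
First row length: 5

5


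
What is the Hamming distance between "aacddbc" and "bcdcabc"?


Comparing "aacddbc" and "bcdcabc" position by position:
  Position 0: 'a' vs 'b' => differ
  Position 1: 'a' vs 'c' => differ
  Position 2: 'c' vs 'd' => differ
  Position 3: 'd' vs 'c' => differ
  Position 4: 'd' vs 'a' => differ
  Position 5: 'b' vs 'b' => same
  Position 6: 'c' vs 'c' => same
Total differences (Hamming distance): 5

5


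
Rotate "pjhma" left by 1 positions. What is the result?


Input: "pjhma", rotate left by 1
First 1 characters: "p"
Remaining characters: "jhma"
Concatenate remaining + first: "jhma" + "p" = "jhmap"

jhmap


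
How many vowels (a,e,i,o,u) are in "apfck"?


Input: apfck
Checking each character:
  'a' at position 0: vowel (running total: 1)
  'p' at position 1: consonant
  'f' at position 2: consonant
  'c' at position 3: consonant
  'k' at position 4: consonant
Total vowels: 1

1


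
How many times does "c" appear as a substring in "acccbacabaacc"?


Searching for "c" in "acccbacabaacc"
Scanning each position:
  Position 0: "a" => no
  Position 1: "c" => MATCH
  Position 2: "c" => MATCH
  Position 3: "c" => MATCH
  Position 4: "b" => no
  Position 5: "a" => no
  Position 6: "c" => MATCH
  Position 7: "a" => no
  Position 8: "b" => no
  Position 9: "a" => no
  Position 10: "a" => no
  Position 11: "c" => MATCH
  Position 12: "c" => MATCH
Total occurrences: 6

6


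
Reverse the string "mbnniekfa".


Input: mbnniekfa
Reading characters right to left:
  Position 8: 'a'
  Position 7: 'f'
  Position 6: 'k'
  Position 5: 'e'
  Position 4: 'i'
  Position 3: 'n'
  Position 2: 'n'
  Position 1: 'b'
  Position 0: 'm'
Reversed: afkeinnbm

afkeinnbm


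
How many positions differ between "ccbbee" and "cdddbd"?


Comparing "ccbbee" and "cdddbd" position by position:
  Position 0: 'c' vs 'c' => same
  Position 1: 'c' vs 'd' => DIFFER
  Position 2: 'b' vs 'd' => DIFFER
  Position 3: 'b' vs 'd' => DIFFER
  Position 4: 'e' vs 'b' => DIFFER
  Position 5: 'e' vs 'd' => DIFFER
Positions that differ: 5

5


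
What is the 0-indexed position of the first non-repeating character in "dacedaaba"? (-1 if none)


Input: dacedaaba
Character frequencies:
  'a': 4
  'b': 1
  'c': 1
  'd': 2
  'e': 1
Scanning left to right for freq == 1:
  Position 0 ('d'): freq=2, skip
  Position 1 ('a'): freq=4, skip
  Position 2 ('c'): unique! => answer = 2

2


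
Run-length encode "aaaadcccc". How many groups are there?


Input: aaaadcccc
Scanning for consecutive runs:
  Group 1: 'a' x 4 (positions 0-3)
  Group 2: 'd' x 1 (positions 4-4)
  Group 3: 'c' x 4 (positions 5-8)
Total groups: 3

3


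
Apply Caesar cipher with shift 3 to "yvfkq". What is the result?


Caesar cipher: shift "yvfkq" by 3
  'y' (pos 24) + 3 = pos 1 = 'b'
  'v' (pos 21) + 3 = pos 24 = 'y'
  'f' (pos 5) + 3 = pos 8 = 'i'
  'k' (pos 10) + 3 = pos 13 = 'n'
  'q' (pos 16) + 3 = pos 19 = 't'
Result: byint

byint


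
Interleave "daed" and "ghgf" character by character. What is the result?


Interleaving "daed" and "ghgf":
  Position 0: 'd' from first, 'g' from second => "dg"
  Position 1: 'a' from first, 'h' from second => "ah"
  Position 2: 'e' from first, 'g' from second => "eg"
  Position 3: 'd' from first, 'f' from second => "df"
Result: dgahegdf

dgahegdf


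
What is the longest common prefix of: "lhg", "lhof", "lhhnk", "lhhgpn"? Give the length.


Words: lhg, lhof, lhhnk, lhhgpn
  Position 0: all 'l' => match
  Position 1: all 'h' => match
  Position 2: ('g', 'o', 'h', 'h') => mismatch, stop
LCP = "lh" (length 2)

2


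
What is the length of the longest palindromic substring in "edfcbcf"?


Input: "edfcbcf"
Checking substrings for palindromes:
  [2:7] "fcbcf" (len 5) => palindrome
  [3:6] "cbc" (len 3) => palindrome
Longest palindromic substring: "fcbcf" with length 5

5


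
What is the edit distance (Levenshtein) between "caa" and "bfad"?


Computing edit distance: "caa" -> "bfad"
DP table:
           b    f    a    d
      0    1    2    3    4
  c   1    1    2    3    4
  a   2    2    2    2    3
  a   3    3    3    2    3
Edit distance = dp[3][4] = 3

3


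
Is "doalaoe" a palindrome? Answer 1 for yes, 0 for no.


Input: doalaoe
Reversed: eoalaod
  Compare pos 0 ('d') with pos 6 ('e'): MISMATCH
  Compare pos 1 ('o') with pos 5 ('o'): match
  Compare pos 2 ('a') with pos 4 ('a'): match
Result: not a palindrome

0


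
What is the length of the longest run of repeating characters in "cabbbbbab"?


Input: "cabbbbbab"
Scanning for longest run:
  Position 1 ('a'): new char, reset run to 1
  Position 2 ('b'): new char, reset run to 1
  Position 3 ('b'): continues run of 'b', length=2
  Position 4 ('b'): continues run of 'b', length=3
  Position 5 ('b'): continues run of 'b', length=4
  Position 6 ('b'): continues run of 'b', length=5
  Position 7 ('a'): new char, reset run to 1
  Position 8 ('b'): new char, reset run to 1
Longest run: 'b' with length 5

5


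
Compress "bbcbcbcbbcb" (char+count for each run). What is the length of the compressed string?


Input: bbcbcbcbbcb
Runs:
  'b' x 2 => "b2"
  'c' x 1 => "c1"
  'b' x 1 => "b1"
  'c' x 1 => "c1"
  'b' x 1 => "b1"
  'c' x 1 => "c1"
  'b' x 2 => "b2"
  'c' x 1 => "c1"
  'b' x 1 => "b1"
Compressed: "b2c1b1c1b1c1b2c1b1"
Compressed length: 18

18


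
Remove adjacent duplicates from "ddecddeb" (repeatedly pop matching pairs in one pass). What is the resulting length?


Input: ddecddeb
Stack-based adjacent duplicate removal:
  Read 'd': push. Stack: d
  Read 'd': matches stack top 'd' => pop. Stack: (empty)
  Read 'e': push. Stack: e
  Read 'c': push. Stack: ec
  Read 'd': push. Stack: ecd
  Read 'd': matches stack top 'd' => pop. Stack: ec
  Read 'e': push. Stack: ece
  Read 'b': push. Stack: eceb
Final stack: "eceb" (length 4)

4


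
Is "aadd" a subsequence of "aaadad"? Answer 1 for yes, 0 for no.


Check if "aadd" is a subsequence of "aaadad"
Greedy scan:
  Position 0 ('a'): matches sub[0] = 'a'
  Position 1 ('a'): matches sub[1] = 'a'
  Position 2 ('a'): no match needed
  Position 3 ('d'): matches sub[2] = 'd'
  Position 4 ('a'): no match needed
  Position 5 ('d'): matches sub[3] = 'd'
All 4 characters matched => is a subsequence

1


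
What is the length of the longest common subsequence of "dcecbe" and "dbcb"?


LCS of "dcecbe" and "dbcb"
DP table:
           d    b    c    b
      0    0    0    0    0
  d   0    1    1    1    1
  c   0    1    1    2    2
  e   0    1    1    2    2
  c   0    1    1    2    2
  b   0    1    2    2    3
  e   0    1    2    2    3
LCS length = dp[6][4] = 3

3


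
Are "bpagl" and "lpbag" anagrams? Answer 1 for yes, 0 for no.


Strings: "bpagl", "lpbag"
Sorted first:  abglp
Sorted second: abglp
Sorted forms match => anagrams

1


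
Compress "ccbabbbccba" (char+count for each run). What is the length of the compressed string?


Input: ccbabbbccba
Runs:
  'c' x 2 => "c2"
  'b' x 1 => "b1"
  'a' x 1 => "a1"
  'b' x 3 => "b3"
  'c' x 2 => "c2"
  'b' x 1 => "b1"
  'a' x 1 => "a1"
Compressed: "c2b1a1b3c2b1a1"
Compressed length: 14

14


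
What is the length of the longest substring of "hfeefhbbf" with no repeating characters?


Input: "hfeefhbbf"
Sliding window (track last position of each char):
  Position 0 ('h'): window [0,0] length 1 -- new best
  Position 1 ('f'): window [0,1] length 2 -- new best
  Position 2 ('e'): window [0,2] length 3 -- new best
  Position 3 ('e'): repeat (last at 2), move window start to 3
  Position 3 ('e'): window [3,3] length 1
  Position 4 ('f'): window [3,4] length 2
  Position 5 ('h'): window [3,5] length 3
  Position 6 ('b'): window [3,6] length 4 -- new best
  Position 7 ('b'): repeat (last at 6), move window start to 7
  Position 7 ('b'): window [7,7] length 1
  Position 8 ('f'): window [7,8] length 2
Longest substring with no repeats: "efhb" with length 4

4


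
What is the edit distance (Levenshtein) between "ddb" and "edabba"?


Computing edit distance: "ddb" -> "edabba"
DP table:
           e    d    a    b    b    a
      0    1    2    3    4    5    6
  d   1    1    1    2    3    4    5
  d   2    2    1    2    3    4    5
  b   3    3    2    2    2    3    4
Edit distance = dp[3][6] = 4

4


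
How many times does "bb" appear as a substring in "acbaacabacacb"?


Searching for "bb" in "acbaacabacacb"
Scanning each position:
  Position 0: "ac" => no
  Position 1: "cb" => no
  Position 2: "ba" => no
  Position 3: "aa" => no
  Position 4: "ac" => no
  Position 5: "ca" => no
  Position 6: "ab" => no
  Position 7: "ba" => no
  Position 8: "ac" => no
  Position 9: "ca" => no
  Position 10: "ac" => no
  Position 11: "cb" => no
Total occurrences: 0

0


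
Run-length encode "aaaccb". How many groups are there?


Input: aaaccb
Scanning for consecutive runs:
  Group 1: 'a' x 3 (positions 0-2)
  Group 2: 'c' x 2 (positions 3-4)
  Group 3: 'b' x 1 (positions 5-5)
Total groups: 3

3


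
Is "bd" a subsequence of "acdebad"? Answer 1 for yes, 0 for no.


Check if "bd" is a subsequence of "acdebad"
Greedy scan:
  Position 0 ('a'): no match needed
  Position 1 ('c'): no match needed
  Position 2 ('d'): no match needed
  Position 3 ('e'): no match needed
  Position 4 ('b'): matches sub[0] = 'b'
  Position 5 ('a'): no match needed
  Position 6 ('d'): matches sub[1] = 'd'
All 2 characters matched => is a subsequence

1


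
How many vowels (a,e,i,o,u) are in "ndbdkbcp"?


Input: ndbdkbcp
Checking each character:
  'n' at position 0: consonant
  'd' at position 1: consonant
  'b' at position 2: consonant
  'd' at position 3: consonant
  'k' at position 4: consonant
  'b' at position 5: consonant
  'c' at position 6: consonant
  'p' at position 7: consonant
Total vowels: 0

0


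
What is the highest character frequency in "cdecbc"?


Input: cdecbc
Character counts:
  'b': 1
  'c': 3
  'd': 1
  'e': 1
Maximum frequency: 3

3


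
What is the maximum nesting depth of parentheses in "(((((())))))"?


Input: "(((((())))))"
Tracking depth:
  Position 0 '(': depth becomes 1
  Position 1 '(': depth becomes 2
  Position 2 '(': depth becomes 3
  Position 3 '(': depth becomes 4
  Position 4 '(': depth becomes 5
  Position 5 '(': depth becomes 6
  Position 6 ')': depth becomes 5
  Position 7 ')': depth becomes 4
  Position 8 ')': depth becomes 3
  Position 9 ')': depth becomes 2
  Position 10 ')': depth becomes 1
  Position 11 ')': depth becomes 0
Maximum depth reached: 6

6


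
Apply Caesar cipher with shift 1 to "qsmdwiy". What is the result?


Caesar cipher: shift "qsmdwiy" by 1
  'q' (pos 16) + 1 = pos 17 = 'r'
  's' (pos 18) + 1 = pos 19 = 't'
  'm' (pos 12) + 1 = pos 13 = 'n'
  'd' (pos 3) + 1 = pos 4 = 'e'
  'w' (pos 22) + 1 = pos 23 = 'x'
  'i' (pos 8) + 1 = pos 9 = 'j'
  'y' (pos 24) + 1 = pos 25 = 'z'
Result: rtnexjz

rtnexjz


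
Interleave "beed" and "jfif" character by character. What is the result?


Interleaving "beed" and "jfif":
  Position 0: 'b' from first, 'j' from second => "bj"
  Position 1: 'e' from first, 'f' from second => "ef"
  Position 2: 'e' from first, 'i' from second => "ei"
  Position 3: 'd' from first, 'f' from second => "df"
Result: bjefeidf

bjefeidf


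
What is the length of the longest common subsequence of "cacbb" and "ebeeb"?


LCS of "cacbb" and "ebeeb"
DP table:
           e    b    e    e    b
      0    0    0    0    0    0
  c   0    0    0    0    0    0
  a   0    0    0    0    0    0
  c   0    0    0    0    0    0
  b   0    0    1    1    1    1
  b   0    0    1    1    1    2
LCS length = dp[5][5] = 2

2


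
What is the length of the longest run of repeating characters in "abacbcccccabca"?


Input: "abacbcccccabca"
Scanning for longest run:
  Position 1 ('b'): new char, reset run to 1
  Position 2 ('a'): new char, reset run to 1
  Position 3 ('c'): new char, reset run to 1
  Position 4 ('b'): new char, reset run to 1
  Position 5 ('c'): new char, reset run to 1
  Position 6 ('c'): continues run of 'c', length=2
  Position 7 ('c'): continues run of 'c', length=3
  Position 8 ('c'): continues run of 'c', length=4
  Position 9 ('c'): continues run of 'c', length=5
  Position 10 ('a'): new char, reset run to 1
  Position 11 ('b'): new char, reset run to 1
  Position 12 ('c'): new char, reset run to 1
  Position 13 ('a'): new char, reset run to 1
Longest run: 'c' with length 5

5


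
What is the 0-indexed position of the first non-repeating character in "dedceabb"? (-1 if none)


Input: dedceabb
Character frequencies:
  'a': 1
  'b': 2
  'c': 1
  'd': 2
  'e': 2
Scanning left to right for freq == 1:
  Position 0 ('d'): freq=2, skip
  Position 1 ('e'): freq=2, skip
  Position 2 ('d'): freq=2, skip
  Position 3 ('c'): unique! => answer = 3

3


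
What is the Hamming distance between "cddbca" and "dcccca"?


Comparing "cddbca" and "dcccca" position by position:
  Position 0: 'c' vs 'd' => differ
  Position 1: 'd' vs 'c' => differ
  Position 2: 'd' vs 'c' => differ
  Position 3: 'b' vs 'c' => differ
  Position 4: 'c' vs 'c' => same
  Position 5: 'a' vs 'a' => same
Total differences (Hamming distance): 4

4


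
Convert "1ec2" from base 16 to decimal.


Input: "1ec2" in base 16
Positional expansion:
  Digit '1' (value 1) x 16^3 = 4096
  Digit 'e' (value 14) x 16^2 = 3584
  Digit 'c' (value 12) x 16^1 = 192
  Digit '2' (value 2) x 16^0 = 2
Sum = 7874

7874


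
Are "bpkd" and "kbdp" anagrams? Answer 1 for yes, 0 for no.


Strings: "bpkd", "kbdp"
Sorted first:  bdkp
Sorted second: bdkp
Sorted forms match => anagrams

1


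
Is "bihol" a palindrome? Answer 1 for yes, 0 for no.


Input: bihol
Reversed: lohib
  Compare pos 0 ('b') with pos 4 ('l'): MISMATCH
  Compare pos 1 ('i') with pos 3 ('o'): MISMATCH
Result: not a palindrome

0


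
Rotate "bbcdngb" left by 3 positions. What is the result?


Input: "bbcdngb", rotate left by 3
First 3 characters: "bbc"
Remaining characters: "dngb"
Concatenate remaining + first: "dngb" + "bbc" = "dngbbbc"

dngbbbc


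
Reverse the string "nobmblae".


Input: nobmblae
Reading characters right to left:
  Position 7: 'e'
  Position 6: 'a'
  Position 5: 'l'
  Position 4: 'b'
  Position 3: 'm'
  Position 2: 'b'
  Position 1: 'o'
  Position 0: 'n'
Reversed: ealbmbon

ealbmbon


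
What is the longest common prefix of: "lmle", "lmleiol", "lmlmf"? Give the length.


Words: lmle, lmleiol, lmlmf
  Position 0: all 'l' => match
  Position 1: all 'm' => match
  Position 2: all 'l' => match
  Position 3: ('e', 'e', 'm') => mismatch, stop
LCP = "lml" (length 3)

3


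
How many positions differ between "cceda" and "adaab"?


Comparing "cceda" and "adaab" position by position:
  Position 0: 'c' vs 'a' => DIFFER
  Position 1: 'c' vs 'd' => DIFFER
  Position 2: 'e' vs 'a' => DIFFER
  Position 3: 'd' vs 'a' => DIFFER
  Position 4: 'a' vs 'b' => DIFFER
Positions that differ: 5

5


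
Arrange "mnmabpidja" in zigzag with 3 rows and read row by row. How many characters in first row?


Zigzag "mnmabpidja" into 3 rows:
Placing characters:
  'm' => row 0
  'n' => row 1
  'm' => row 2
  'a' => row 1
  'b' => row 0
  'p' => row 1
  'i' => row 2
  'd' => row 1
  'j' => row 0
  'a' => row 1
Rows:
  Row 0: "mbj"
  Row 1: "napda"
  Row 2: "mi"
First row length: 3

3


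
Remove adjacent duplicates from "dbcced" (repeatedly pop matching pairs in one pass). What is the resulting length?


Input: dbcced
Stack-based adjacent duplicate removal:
  Read 'd': push. Stack: d
  Read 'b': push. Stack: db
  Read 'c': push. Stack: dbc
  Read 'c': matches stack top 'c' => pop. Stack: db
  Read 'e': push. Stack: dbe
  Read 'd': push. Stack: dbed
Final stack: "dbed" (length 4)

4


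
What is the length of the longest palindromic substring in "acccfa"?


Input: "acccfa"
Checking substrings for palindromes:
  [1:4] "ccc" (len 3) => palindrome
  [1:3] "cc" (len 2) => palindrome
  [2:4] "cc" (len 2) => palindrome
Longest palindromic substring: "ccc" with length 3

3


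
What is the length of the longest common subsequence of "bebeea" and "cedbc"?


LCS of "bebeea" and "cedbc"
DP table:
           c    e    d    b    c
      0    0    0    0    0    0
  b   0    0    0    0    1    1
  e   0    0    1    1    1    1
  b   0    0    1    1    2    2
  e   0    0    1    1    2    2
  e   0    0    1    1    2    2
  a   0    0    1    1    2    2
LCS length = dp[6][5] = 2

2


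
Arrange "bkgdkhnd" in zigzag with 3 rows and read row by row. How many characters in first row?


Zigzag "bkgdkhnd" into 3 rows:
Placing characters:
  'b' => row 0
  'k' => row 1
  'g' => row 2
  'd' => row 1
  'k' => row 0
  'h' => row 1
  'n' => row 2
  'd' => row 1
Rows:
  Row 0: "bk"
  Row 1: "kdhd"
  Row 2: "gn"
First row length: 2

2


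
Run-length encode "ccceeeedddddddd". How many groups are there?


Input: ccceeeedddddddd
Scanning for consecutive runs:
  Group 1: 'c' x 3 (positions 0-2)
  Group 2: 'e' x 4 (positions 3-6)
  Group 3: 'd' x 8 (positions 7-14)
Total groups: 3

3


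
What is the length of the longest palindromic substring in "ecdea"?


Input: "ecdea"
Checking substrings for palindromes:
  No multi-char palindromic substrings found
Longest palindromic substring: "e" with length 1

1


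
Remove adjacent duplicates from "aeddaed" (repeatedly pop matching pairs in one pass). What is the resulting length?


Input: aeddaed
Stack-based adjacent duplicate removal:
  Read 'a': push. Stack: a
  Read 'e': push. Stack: ae
  Read 'd': push. Stack: aed
  Read 'd': matches stack top 'd' => pop. Stack: ae
  Read 'a': push. Stack: aea
  Read 'e': push. Stack: aeae
  Read 'd': push. Stack: aeaed
Final stack: "aeaed" (length 5)

5


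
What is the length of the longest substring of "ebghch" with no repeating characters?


Input: "ebghch"
Sliding window (track last position of each char):
  Position 0 ('e'): window [0,0] length 1 -- new best
  Position 1 ('b'): window [0,1] length 2 -- new best
  Position 2 ('g'): window [0,2] length 3 -- new best
  Position 3 ('h'): window [0,3] length 4 -- new best
  Position 4 ('c'): window [0,4] length 5 -- new best
  Position 5 ('h'): repeat (last at 3), move window start to 4
  Position 5 ('h'): window [4,5] length 2
Longest substring with no repeats: "ebghc" with length 5

5


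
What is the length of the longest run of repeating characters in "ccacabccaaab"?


Input: "ccacabccaaab"
Scanning for longest run:
  Position 1 ('c'): continues run of 'c', length=2
  Position 2 ('a'): new char, reset run to 1
  Position 3 ('c'): new char, reset run to 1
  Position 4 ('a'): new char, reset run to 1
  Position 5 ('b'): new char, reset run to 1
  Position 6 ('c'): new char, reset run to 1
  Position 7 ('c'): continues run of 'c', length=2
  Position 8 ('a'): new char, reset run to 1
  Position 9 ('a'): continues run of 'a', length=2
  Position 10 ('a'): continues run of 'a', length=3
  Position 11 ('b'): new char, reset run to 1
Longest run: 'a' with length 3

3


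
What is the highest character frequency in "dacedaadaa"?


Input: dacedaadaa
Character counts:
  'a': 5
  'c': 1
  'd': 3
  'e': 1
Maximum frequency: 5

5


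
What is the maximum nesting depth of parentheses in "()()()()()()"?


Input: "()()()()()()"
Tracking depth:
  Position 0 '(': depth becomes 1
  Position 1 ')': depth becomes 0
  Position 2 '(': depth becomes 1
  Position 3 ')': depth becomes 0
  Position 4 '(': depth becomes 1
  Position 5 ')': depth becomes 0
  Position 6 '(': depth becomes 1
  Position 7 ')': depth becomes 0
  Position 8 '(': depth becomes 1
  Position 9 ')': depth becomes 0
  Position 10 '(': depth becomes 1
  Position 11 ')': depth becomes 0
Maximum depth reached: 1

1
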